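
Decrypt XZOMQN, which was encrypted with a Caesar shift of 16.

X(23): 23−16=7 → H
Z(25): 25−16=9 → J
O(14): 14−16=-2≡24 → Y
M(12): 12−16=-4≡22 → W
Q(16): 16−16=0 → A
N(13): 13−16=-3≡23 → X

HJYWAX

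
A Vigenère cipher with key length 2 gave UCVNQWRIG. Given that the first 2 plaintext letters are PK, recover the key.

FS

Subtract each crib letter from the matching ciphertext letter (mod 26):
U(20)−P(15)=5 → F
C(2)−K(10)=-8≡18 → S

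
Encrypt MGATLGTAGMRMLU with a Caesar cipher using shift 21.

M(12): 12+21=33≡7 → H
G(6): 6+21=27≡1 → B
A(0): 0+21=21 → V
T(19): 19+21=40≡14 → O
L(11): 11+21=32≡6 → G
G(6): 6+21=27≡1 → B
T(19): 19+21=40≡14 → O
A(0): 0+21=21 → V
G(6): 6+21=27≡1 → B
M(12): 12+21=33≡7 → H
R(17): 17+21=38≡12 → M
M(12): 12+21=33≡7 → H
L(11): 11+21=32≡6 → G
U(20): 20+21=41≡15 → P

HBVOGBOVBHMHGP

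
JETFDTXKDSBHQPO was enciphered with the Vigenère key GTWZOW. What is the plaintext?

Repeat the key across the ciphertext: GTWZOWGTWZOWGTW
J(9)−G(6): 3 → D
E(4)−T(19): -15≡11 → L
T(19)−W(22): -3≡23 → X
F(5)−Z(25): -20≡6 → G
D(3)−O(14): -11≡15 → P
T(19)−W(22): -3≡23 → X
X(23)−G(6): 17 → R
K(10)−T(19): -9≡17 → R
D(3)−W(22): -19≡7 → H
S(18)−Z(25): -7≡19 → T
B(1)−O(14): -13≡13 → N
H(7)−W(22): -15≡11 → L
Q(16)−G(6): 10 → K
P(15)−T(19): -4≡22 → W
O(14)−W(22): -8≡18 → S

DLXGPXRRHTNLKWS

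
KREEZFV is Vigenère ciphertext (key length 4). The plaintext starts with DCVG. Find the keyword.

Subtract each crib letter from the matching ciphertext letter (mod 26):
K(10)−D(3)=7 → H
R(17)−C(2)=15 → P
E(4)−V(21)=-17≡9 → J
E(4)−G(6)=-2≡24 → Y

HPJY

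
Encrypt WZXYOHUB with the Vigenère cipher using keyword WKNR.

Repeat the key across the message: WKNRWKNR
W(22)+W(22): 44≡18 → S
Z(25)+K(10): 35≡9 → J
X(23)+N(13): 36≡10 → K
Y(24)+R(17): 41≡15 → P
O(14)+W(22): 36≡10 → K
H(7)+K(10): 17 → R
U(20)+N(13): 33≡7 → H
B(1)+R(17): 18 → S

SJKPKRHS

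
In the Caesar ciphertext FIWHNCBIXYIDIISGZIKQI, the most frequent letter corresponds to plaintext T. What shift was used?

The most frequent ciphertext letter is I (appears 7 times).
I is position 8; T is position 19.
Shift = -11≡15.

15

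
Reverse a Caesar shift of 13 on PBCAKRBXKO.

P(15): 15−13=2 → C
B(1): 1−13=-12≡14 → O
C(2): 2−13=-11≡15 → P
A(0): 0−13=-13≡13 → N
K(10): 10−13=-3≡23 → X
R(17): 17−13=4 → E
B(1): 1−13=-12≡14 → O
X(23): 23−13=10 → K
K(10): 10−13=-3≡23 → X
O(14): 14−13=1 → B

COPNXEOKXB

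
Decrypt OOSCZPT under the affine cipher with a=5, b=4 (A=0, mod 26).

The inverse of 5 mod 26 is 21, since 5·21=105≡1. Apply D(y)=21·(y−4) mod 26:
O(14): 21·(14−4)=210≡2 → C
O(14): 21·(14−4)=210≡2 → C
S(18): 21·(18−4)=294≡8 → I
C(2): 21·(2−4)=-42≡10 → K
Z(25): 21·(25−4)=441≡25 → Z
P(15): 21·(15−4)=231≡23 → X
T(19): 21·(19−4)=315≡3 → D

CCIKZXD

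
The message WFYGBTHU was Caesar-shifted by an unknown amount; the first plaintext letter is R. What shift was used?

5

From the crib: W(22)−R(17)=5, so the shift is 5.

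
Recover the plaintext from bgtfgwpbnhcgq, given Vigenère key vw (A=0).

Repeat the key across the ciphertext: vwvwvwvwvwvwv
b(1)−v(21): -20≡6 → g
g(6)−w(22): -16≡10 → k
t(19)−v(21): -2≡24 → y
f(5)−w(22): -17≡9 → j
g(6)−v(21): -15≡11 → l
w(22)−w(22): 0 → a
p(15)−v(21): -6≡20 → u
b(1)−w(22): -21≡5 → f
n(13)−v(21): -8≡18 → s
h(7)−w(22): -15≡11 → l
c(2)−v(21): -19≡7 → h
g(6)−w(22): -16≡10 → k
q(16)−v(21): -5≡21 → v

gkyjlaufslhkv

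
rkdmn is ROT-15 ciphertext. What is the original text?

cvoxy

r(17): 17−15=2 → c
k(10): 10−15=-5≡21 → v
d(3): 3−15=-12≡14 → o
m(12): 12−15=-3≡23 → x
n(13): 13−15=-2≡24 → y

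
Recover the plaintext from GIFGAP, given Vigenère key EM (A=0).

CWBUWD

Repeat the key across the ciphertext: EMEMEM
G(6)−E(4): 2 → C
I(8)−M(12): -4≡22 → W
F(5)−E(4): 1 → B
G(6)−M(12): -6≡20 → U
A(0)−E(4): -4≡22 → W
P(15)−M(12): 3 → D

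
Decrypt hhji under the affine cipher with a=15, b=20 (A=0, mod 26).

nnbu

The inverse of 15 mod 26 is 7, since 15·7=105≡1. Apply D(y)=7·(y−20) mod 26:
h(7): 7·(7−20)=-91≡13 → n
h(7): 7·(7−20)=-91≡13 → n
j(9): 7·(9−20)=-77≡1 → b
i(8): 7·(8−20)=-84≡20 → u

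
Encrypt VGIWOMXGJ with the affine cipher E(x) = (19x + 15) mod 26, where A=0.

V(21): 19·21+15=414≡24 → Y
G(6): 19·6+15=129≡25 → Z
I(8): 19·8+15=167≡11 → L
W(22): 19·22+15=433≡17 → R
O(14): 19·14+15=281≡21 → V
M(12): 19·12+15=243≡9 → J
X(23): 19·23+15=452≡10 → K
G(6): 19·6+15=129≡25 → Z
J(9): 19·9+15=186≡4 → E

YZLRVJKZE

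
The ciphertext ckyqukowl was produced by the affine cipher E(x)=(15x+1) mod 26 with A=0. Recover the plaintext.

The inverse of 15 mod 26 is 7, since 15·7=105≡1. Apply D(y)=7·(y−1) mod 26:
c(2): 7·(2−1)=7 → h
k(10): 7·(10−1)=63≡11 → l
y(24): 7·(24−1)=161≡5 → f
q(16): 7·(16−1)=105≡1 → b
u(20): 7·(20−1)=133≡3 → d
k(10): 7·(10−1)=63≡11 → l
o(14): 7·(14−1)=91≡13 → n
w(22): 7·(22−1)=147≡17 → r
l(11): 7·(11−1)=70≡18 → s

hlfbdlnrs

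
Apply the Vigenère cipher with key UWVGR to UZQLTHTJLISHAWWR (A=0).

Repeat the key across the message: UWVGRUWVGRUWVGRU
U(20)+U(20): 40≡14 → O
Z(25)+W(22): 47≡21 → V
Q(16)+V(21): 37≡11 → L
L(11)+G(6): 17 → R
T(19)+R(17): 36≡10 → K
H(7)+U(20): 27≡1 → B
T(19)+W(22): 41≡15 → P
J(9)+V(21): 30≡4 → E
L(11)+G(6): 17 → R
I(8)+R(17): 25 → Z
S(18)+U(20): 38≡12 → M
H(7)+W(22): 29≡3 → D
A(0)+V(21): 21 → V
W(22)+G(6): 28≡2 → C
W(22)+R(17): 39≡13 → N
R(17)+U(20): 37≡11 → L

OVLRKBPERZMDVCNL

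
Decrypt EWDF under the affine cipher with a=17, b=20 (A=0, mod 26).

WUZT

The inverse of 17 mod 26 is 23, since 17·23=391≡1. Apply D(y)=23·(y−20) mod 26:
E(4): 23·(4−20)=-368≡22 → W
W(22): 23·(22−20)=46≡20 → U
D(3): 23·(3−20)=-391≡25 → Z
F(5): 23·(5−20)=-345≡19 → T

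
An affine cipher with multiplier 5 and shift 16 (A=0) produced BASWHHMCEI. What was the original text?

The inverse of 5 mod 26 is 21, since 5·21=105≡1. Apply D(y)=21·(y−16) mod 26:
B(1): 21·(1−16)=-315≡23 → X
A(0): 21·(0−16)=-336≡2 → C
S(18): 21·(18−16)=42≡16 → Q
W(22): 21·(22−16)=126≡22 → W
H(7): 21·(7−16)=-189≡19 → T
H(7): 21·(7−16)=-189≡19 → T
M(12): 21·(12−16)=-84≡20 → U
C(2): 21·(2−16)=-294≡18 → S
E(4): 21·(4−16)=-252≡8 → I
I(8): 21·(8−16)=-168≡14 → O

XCQWTTUSIO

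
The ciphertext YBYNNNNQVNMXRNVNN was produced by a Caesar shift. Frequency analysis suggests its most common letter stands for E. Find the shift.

The most frequent ciphertext letter is N (appears 8 times).
N is position 13; E is position 4.
Shift = 9.

9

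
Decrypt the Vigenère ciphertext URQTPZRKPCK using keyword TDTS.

BOXBWWYSWZR

Repeat the key across the ciphertext: TDTSTDTSTDT
U(20)−T(19): 1 → B
R(17)−D(3): 14 → O
Q(16)−T(19): -3≡23 → X
T(19)−S(18): 1 → B
P(15)−T(19): -4≡22 → W
Z(25)−D(3): 22 → W
R(17)−T(19): -2≡24 → Y
K(10)−S(18): -8≡18 → S
P(15)−T(19): -4≡22 → W
C(2)−D(3): -1≡25 → Z
K(10)−T(19): -9≡17 → R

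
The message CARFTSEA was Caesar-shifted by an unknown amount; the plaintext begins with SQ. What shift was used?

From the crib: C(2)−S(18)=-16≡10, so the shift is 10.

10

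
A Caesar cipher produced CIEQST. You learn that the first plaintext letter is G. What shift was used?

From the crib: C(2)−G(6)=-4≡22, so the shift is 22.

22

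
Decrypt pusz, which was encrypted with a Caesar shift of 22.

tywd

p(15): 15−22=-7≡19 → t
u(20): 20−22=-2≡24 → y
s(18): 18−22=-4≡22 → w
z(25): 25−22=3 → d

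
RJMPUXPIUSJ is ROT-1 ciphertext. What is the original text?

QILOTWOHTRI

R(17): 17−1=16 → Q
J(9): 9−1=8 → I
M(12): 12−1=11 → L
P(15): 15−1=14 → O
U(20): 20−1=19 → T
X(23): 23−1=22 → W
P(15): 15−1=14 → O
I(8): 8−1=7 → H
U(20): 20−1=19 → T
S(18): 18−1=17 → R
J(9): 9−1=8 → I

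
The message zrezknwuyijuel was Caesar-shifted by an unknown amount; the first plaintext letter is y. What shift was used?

1

From the crib: z(25)−y(24)=1, so the shift is 1.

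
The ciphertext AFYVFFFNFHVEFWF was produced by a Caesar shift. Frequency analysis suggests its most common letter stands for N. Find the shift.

18

The most frequent ciphertext letter is F (appears 7 times).
F is position 5; N is position 13.
Shift = -8≡18.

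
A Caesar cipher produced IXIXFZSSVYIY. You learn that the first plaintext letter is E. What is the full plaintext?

ETETBVOORUEU

From the crib: I(8)−E(4)=4, so the shift is 4.
Subtract 4 from each ciphertext letter:
I(8): 8−4=4 → E
X(23): 23−4=19 → T
I(8): 8−4=4 → E
X(23): 23−4=19 → T
F(5): 5−4=1 → B
Z(25): 25−4=21 → V
S(18): 18−4=14 → O
S(18): 18−4=14 → O
V(21): 21−4=17 → R
Y(24): 24−4=20 → U
I(8): 8−4=4 → E
Y(24): 24−4=20 → U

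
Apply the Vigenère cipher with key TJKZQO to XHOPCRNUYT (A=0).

QQYOSFGDIS

Repeat the key across the message: TJKZQOTJKZ
X(23)+T(19): 42≡16 → Q
H(7)+J(9): 16 → Q
O(14)+K(10): 24 → Y
P(15)+Z(25): 40≡14 → O
C(2)+Q(16): 18 → S
R(17)+O(14): 31≡5 → F
N(13)+T(19): 32≡6 → G
U(20)+J(9): 29≡3 → D
Y(24)+K(10): 34≡8 → I
T(19)+Z(25): 44≡18 → S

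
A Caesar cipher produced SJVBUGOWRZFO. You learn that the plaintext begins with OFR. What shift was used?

From the crib: S(18)−O(14)=4, so the shift is 4.

4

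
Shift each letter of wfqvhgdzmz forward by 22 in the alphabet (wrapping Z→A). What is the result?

sbmrdczviv

w(22): 22+22=44≡18 → s
f(5): 5+22=27≡1 → b
q(16): 16+22=38≡12 → m
v(21): 21+22=43≡17 → r
h(7): 7+22=29≡3 → d
g(6): 6+22=28≡2 → c
d(3): 3+22=25 → z
z(25): 25+22=47≡21 → v
m(12): 12+22=34≡8 → i
z(25): 25+22=47≡21 → v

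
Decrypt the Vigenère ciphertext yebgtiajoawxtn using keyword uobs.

eqaozuzrumvfzz

Repeat the key across the ciphertext: uobsuobsuobsuo
y(24)−u(20): 4 → e
e(4)−o(14): -10≡16 → q
b(1)−b(1): 0 → a
g(6)−s(18): -12≡14 → o
t(19)−u(20): -1≡25 → z
i(8)−o(14): -6≡20 → u
a(0)−b(1): -1≡25 → z
j(9)−s(18): -9≡17 → r
o(14)−u(20): -6≡20 → u
a(0)−o(14): -14≡12 → m
w(22)−b(1): 21 → v
x(23)−s(18): 5 → f
t(19)−u(20): -1≡25 → z
n(13)−o(14): -1≡25 → z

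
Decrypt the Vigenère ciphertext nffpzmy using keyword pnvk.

yskfkzd

Repeat the key across the ciphertext: pnvkpnv
n(13)−p(15): -2≡24 → y
f(5)−n(13): -8≡18 → s
f(5)−v(21): -16≡10 → k
p(15)−k(10): 5 → f
z(25)−p(15): 10 → k
m(12)−n(13): -1≡25 → z
y(24)−v(21): 3 → d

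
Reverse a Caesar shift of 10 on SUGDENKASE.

S(18): 18−10=8 → I
U(20): 20−10=10 → K
G(6): 6−10=-4≡22 → W
D(3): 3−10=-7≡19 → T
E(4): 4−10=-6≡20 → U
N(13): 13−10=3 → D
K(10): 10−10=0 → A
A(0): 0−10=-10≡16 → Q
S(18): 18−10=8 → I
E(4): 4−10=-6≡20 → U

IKWTUDAQIU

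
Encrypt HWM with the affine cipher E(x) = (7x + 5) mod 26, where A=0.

CDL

H(7): 7·7+5=54≡2 → C
W(22): 7·22+5=159≡3 → D
M(12): 7·12+5=89≡11 → L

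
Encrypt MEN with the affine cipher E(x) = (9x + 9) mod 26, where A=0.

M(12): 9·12+9=117≡13 → N
E(4): 9·4+9=45≡19 → T
N(13): 9·13+9=126≡22 → W

NTW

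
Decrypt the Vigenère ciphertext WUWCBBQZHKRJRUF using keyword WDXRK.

Repeat the key across the ciphertext: WDXRKWDXRKWDXRK
W(22)−W(22): 0 → A
U(20)−D(3): 17 → R
W(22)−X(23): -1≡25 → Z
C(2)−R(17): -15≡11 → L
B(1)−K(10): -9≡17 → R
B(1)−W(22): -21≡5 → F
Q(16)−D(3): 13 → N
Z(25)−X(23): 2 → C
H(7)−R(17): -10≡16 → Q
K(10)−K(10): 0 → A
R(17)−W(22): -5≡21 → V
J(9)−D(3): 6 → G
R(17)−X(23): -6≡20 → U
U(20)−R(17): 3 → D
F(5)−K(10): -5≡21 → V

ARZLRFNCQAVGUDV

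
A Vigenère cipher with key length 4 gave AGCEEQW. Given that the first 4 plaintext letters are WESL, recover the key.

ECKT

Subtract each crib letter from the matching ciphertext letter (mod 26):
A(0)−W(22)=-22≡4 → E
G(6)−E(4)=2 → C
C(2)−S(18)=-16≡10 → K
E(4)−L(11)=-7≡19 → T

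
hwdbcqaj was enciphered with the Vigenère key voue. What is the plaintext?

Repeat the key across the ciphertext: vouevoue
h(7)−v(21): -14≡12 → m
w(22)−o(14): 8 → i
d(3)−u(20): -17≡9 → j
b(1)−e(4): -3≡23 → x
c(2)−v(21): -19≡7 → h
q(16)−o(14): 2 → c
a(0)−u(20): -20≡6 → g
j(9)−e(4): 5 → f

mijxhcgf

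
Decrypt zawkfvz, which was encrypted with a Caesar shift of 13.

mnjxsim

z(25): 25−13=12 → m
a(0): 0−13=-13≡13 → n
w(22): 22−13=9 → j
k(10): 10−13=-3≡23 → x
f(5): 5−13=-8≡18 → s
v(21): 21−13=8 → i
z(25): 25−13=12 → m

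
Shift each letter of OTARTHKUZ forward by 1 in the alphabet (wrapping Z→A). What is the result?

O(14): 14+1=15 → P
T(19): 19+1=20 → U
A(0): 0+1=1 → B
R(17): 17+1=18 → S
T(19): 19+1=20 → U
H(7): 7+1=8 → I
K(10): 10+1=11 → L
U(20): 20+1=21 → V
Z(25): 25+1=26≡0 → A

PUBSUILVA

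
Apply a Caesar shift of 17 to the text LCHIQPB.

CTYZHGS

L(11): 11+17=28≡2 → C
C(2): 2+17=19 → T
H(7): 7+17=24 → Y
I(8): 8+17=25 → Z
Q(16): 16+17=33≡7 → H
P(15): 15+17=32≡6 → G
B(1): 1+17=18 → S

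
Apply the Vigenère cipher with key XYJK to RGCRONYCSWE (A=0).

OELBLLHMPUN

Repeat the key across the message: XYJKXYJKXYJ
R(17)+X(23): 40≡14 → O
G(6)+Y(24): 30≡4 → E
C(2)+J(9): 11 → L
R(17)+K(10): 27≡1 → B
O(14)+X(23): 37≡11 → L
N(13)+Y(24): 37≡11 → L
Y(24)+J(9): 33≡7 → H
C(2)+K(10): 12 → M
S(18)+X(23): 41≡15 → P
W(22)+Y(24): 46≡20 → U
E(4)+J(9): 13 → N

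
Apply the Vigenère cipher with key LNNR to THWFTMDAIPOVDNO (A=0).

EUJWEZQRTCBMOAB

Repeat the key across the message: LNNRLNNRLNNRLNN
T(19)+L(11): 30≡4 → E
H(7)+N(13): 20 → U
W(22)+N(13): 35≡9 → J
F(5)+R(17): 22 → W
T(19)+L(11): 30≡4 → E
M(12)+N(13): 25 → Z
D(3)+N(13): 16 → Q
A(0)+R(17): 17 → R
I(8)+L(11): 19 → T
P(15)+N(13): 28≡2 → C
O(14)+N(13): 27≡1 → B
V(21)+R(17): 38≡12 → M
D(3)+L(11): 14 → O
N(13)+N(13): 26≡0 → A
O(14)+N(13): 27≡1 → B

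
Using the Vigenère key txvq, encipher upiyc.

nmdov

Repeat the key across the message: txvqt
u(20)+t(19): 39≡13 → n
p(15)+x(23): 38≡12 → m
i(8)+v(21): 29≡3 → d
y(24)+q(16): 40≡14 → o
c(2)+t(19): 21 → v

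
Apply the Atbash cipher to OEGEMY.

LVTVNB

O(14) → L(11)
E(4) → V(21)
G(6) → T(19)
E(4) → V(21)
M(12) → N(13)
Y(24) → B(1)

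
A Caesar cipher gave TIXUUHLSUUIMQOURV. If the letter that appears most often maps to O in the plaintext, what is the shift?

6

The most frequent ciphertext letter is U (appears 5 times).
U is position 20; O is position 14.
Shift = 6.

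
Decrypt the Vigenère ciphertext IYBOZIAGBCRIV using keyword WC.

MWFMDGEEFAVGZ

Repeat the key across the ciphertext: WCWCWCWCWCWCW
I(8)−W(22): -14≡12 → M
Y(24)−C(2): 22 → W
B(1)−W(22): -21≡5 → F
O(14)−C(2): 12 → M
Z(25)−W(22): 3 → D
I(8)−C(2): 6 → G
A(0)−W(22): -22≡4 → E
G(6)−C(2): 4 → E
B(1)−W(22): -21≡5 → F
C(2)−C(2): 0 → A
R(17)−W(22): -5≡21 → V
I(8)−C(2): 6 → G
V(21)−W(22): -1≡25 → Z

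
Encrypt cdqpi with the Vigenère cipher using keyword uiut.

Repeat the key across the message: uiutu
c(2)+u(20): 22 → w
d(3)+i(8): 11 → l
q(16)+u(20): 36≡10 → k
p(15)+t(19): 34≡8 → i
i(8)+u(20): 28≡2 → c

wlkic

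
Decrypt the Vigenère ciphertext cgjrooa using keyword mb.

Repeat the key across the ciphertext: mbmbmbm
c(2)−m(12): -10≡16 → q
g(6)−b(1): 5 → f
j(9)−m(12): -3≡23 → x
r(17)−b(1): 16 → q
o(14)−m(12): 2 → c
o(14)−b(1): 13 → n
a(0)−m(12): -12≡14 → o

qfxqcno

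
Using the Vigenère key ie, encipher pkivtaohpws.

Repeat the key across the message: ieieieieiei
p(15)+i(8): 23 → x
k(10)+e(4): 14 → o
i(8)+i(8): 16 → q
v(21)+e(4): 25 → z
t(19)+i(8): 27≡1 → b
a(0)+e(4): 4 → e
o(14)+i(8): 22 → w
h(7)+e(4): 11 → l
p(15)+i(8): 23 → x
w(22)+e(4): 26≡0 → a
s(18)+i(8): 26≡0 → a

xoqzbewlxaa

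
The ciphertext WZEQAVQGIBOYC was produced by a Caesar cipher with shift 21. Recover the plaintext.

BEJVFAVLNGTDH

W(22): 22−21=1 → B
Z(25): 25−21=4 → E
E(4): 4−21=-17≡9 → J
Q(16): 16−21=-5≡21 → V
A(0): 0−21=-21≡5 → F
V(21): 21−21=0 → A
Q(16): 16−21=-5≡21 → V
G(6): 6−21=-15≡11 → L
I(8): 8−21=-13≡13 → N
B(1): 1−21=-20≡6 → G
O(14): 14−21=-7≡19 → T
Y(24): 24−21=3 → D
C(2): 2−21=-19≡7 → H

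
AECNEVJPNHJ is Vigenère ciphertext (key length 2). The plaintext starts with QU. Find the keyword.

Subtract each crib letter from the matching ciphertext letter (mod 26):
A(0)−Q(16)=-16≡10 → K
E(4)−U(20)=-16≡10 → K

KK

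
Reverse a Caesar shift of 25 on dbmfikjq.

ecngjlkr

d(3): 3−25=-22≡4 → e
b(1): 1−25=-24≡2 → c
m(12): 12−25=-13≡13 → n
f(5): 5−25=-20≡6 → g
i(8): 8−25=-17≡9 → j
k(10): 10−25=-15≡11 → l
j(9): 9−25=-16≡10 → k
q(16): 16−25=-9≡17 → r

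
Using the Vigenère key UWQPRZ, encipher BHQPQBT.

VDGEHAN

Repeat the key across the message: UWQPRZU
B(1)+U(20): 21 → V
H(7)+W(22): 29≡3 → D
Q(16)+Q(16): 32≡6 → G
P(15)+P(15): 30≡4 → E
Q(16)+R(17): 33≡7 → H
B(1)+Z(25): 26≡0 → A
T(19)+U(20): 39≡13 → N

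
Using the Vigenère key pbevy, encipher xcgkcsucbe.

Repeat the key across the message: pbevypbevy
x(23)+p(15): 38≡12 → m
c(2)+b(1): 3 → d
g(6)+e(4): 10 → k
k(10)+v(21): 31≡5 → f
c(2)+y(24): 26≡0 → a
s(18)+p(15): 33≡7 → h
u(20)+b(1): 21 → v
c(2)+e(4): 6 → g
b(1)+v(21): 22 → w
e(4)+y(24): 28≡2 → c

mdkfahvgwc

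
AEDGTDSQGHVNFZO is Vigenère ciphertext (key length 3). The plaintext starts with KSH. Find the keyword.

QMW

Subtract each crib letter from the matching ciphertext letter (mod 26):
A(0)−K(10)=-10≡16 → Q
E(4)−S(18)=-14≡12 → M
D(3)−H(7)=-4≡22 → W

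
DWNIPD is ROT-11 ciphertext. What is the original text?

SLCXES

D(3): 3−11=-8≡18 → S
W(22): 22−11=11 → L
N(13): 13−11=2 → C
I(8): 8−11=-3≡23 → X
P(15): 15−11=4 → E
D(3): 3−11=-8≡18 → S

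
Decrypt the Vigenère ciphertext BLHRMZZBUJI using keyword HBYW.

UKJVFYBFNIK

Repeat the key across the ciphertext: HBYWHBYWHBY
B(1)−H(7): -6≡20 → U
L(11)−B(1): 10 → K
H(7)−Y(24): -17≡9 → J
R(17)−W(22): -5≡21 → V
M(12)−H(7): 5 → F
Z(25)−B(1): 24 → Y
Z(25)−Y(24): 1 → B
B(1)−W(22): -21≡5 → F
U(20)−H(7): 13 → N
J(9)−B(1): 8 → I
I(8)−Y(24): -16≡10 → K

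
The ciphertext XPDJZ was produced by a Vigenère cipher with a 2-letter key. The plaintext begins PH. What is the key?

II

Subtract each crib letter from the matching ciphertext letter (mod 26):
X(23)−P(15)=8 → I
P(15)−H(7)=8 → I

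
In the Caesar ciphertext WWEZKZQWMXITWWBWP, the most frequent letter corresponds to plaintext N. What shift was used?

9

The most frequent ciphertext letter is W (appears 6 times).
W is position 22; N is position 13.
Shift = 9.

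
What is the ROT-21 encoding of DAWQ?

YVRL

D(3): 3+21=24 → Y
A(0): 0+21=21 → V
W(22): 22+21=43≡17 → R
Q(16): 16+21=37≡11 → L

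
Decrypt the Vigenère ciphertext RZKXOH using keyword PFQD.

CUUUZC

Repeat the key across the ciphertext: PFQDPF
R(17)−P(15): 2 → C
Z(25)−F(5): 20 → U
K(10)−Q(16): -6≡20 → U
X(23)−D(3): 20 → U
O(14)−P(15): -1≡25 → Z
H(7)−F(5): 2 → C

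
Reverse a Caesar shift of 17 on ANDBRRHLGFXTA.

JWMKAAQUPOGCJ

A(0): 0−17=-17≡9 → J
N(13): 13−17=-4≡22 → W
D(3): 3−17=-14≡12 → M
B(1): 1−17=-16≡10 → K
R(17): 17−17=0 → A
R(17): 17−17=0 → A
H(7): 7−17=-10≡16 → Q
L(11): 11−17=-6≡20 → U
G(6): 6−17=-11≡15 → P
F(5): 5−17=-12≡14 → O
X(23): 23−17=6 → G
T(19): 19−17=2 → C
A(0): 0−17=-17≡9 → J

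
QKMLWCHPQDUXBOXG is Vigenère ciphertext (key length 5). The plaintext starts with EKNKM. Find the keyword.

MAZBK

Subtract each crib letter from the matching ciphertext letter (mod 26):
Q(16)−E(4)=12 → M
K(10)−K(10)=0 → A
M(12)−N(13)=-1≡25 → Z
L(11)−K(10)=1 → B
W(22)−M(12)=10 → K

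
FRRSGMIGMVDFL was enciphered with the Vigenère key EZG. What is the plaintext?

Repeat the key across the ciphertext: EZGEZGEZGEZGE
F(5)−E(4): 1 → B
R(17)−Z(25): -8≡18 → S
R(17)−G(6): 11 → L
S(18)−E(4): 14 → O
G(6)−Z(25): -19≡7 → H
M(12)−G(6): 6 → G
I(8)−E(4): 4 → E
G(6)−Z(25): -19≡7 → H
M(12)−G(6): 6 → G
V(21)−E(4): 17 → R
D(3)−Z(25): -22≡4 → E
F(5)−G(6): -1≡25 → Z
L(11)−E(4): 7 → H

BSLOHGEHGREZH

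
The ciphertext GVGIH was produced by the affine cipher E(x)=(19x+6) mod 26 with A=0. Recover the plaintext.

AJAWL

The inverse of 19 mod 26 is 11, since 19·11=209≡1. Apply D(y)=11·(y−6) mod 26:
G(6): 11·(6−6)=0 → A
V(21): 11·(21−6)=165≡9 → J
G(6): 11·(6−6)=0 → A
I(8): 11·(8−6)=22 → W
H(7): 11·(7−6)=11 → L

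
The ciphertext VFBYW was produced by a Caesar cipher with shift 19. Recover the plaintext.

V(21): 21−19=2 → C
F(5): 5−19=-14≡12 → M
B(1): 1−19=-18≡8 → I
Y(24): 24−19=5 → F
W(22): 22−19=3 → D

CMIFD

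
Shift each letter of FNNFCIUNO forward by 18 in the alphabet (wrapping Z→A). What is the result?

XFFXUAMFG

F(5): 5+18=23 → X
N(13): 13+18=31≡5 → F
N(13): 13+18=31≡5 → F
F(5): 5+18=23 → X
C(2): 2+18=20 → U
I(8): 8+18=26≡0 → A
U(20): 20+18=38≡12 → M
N(13): 13+18=31≡5 → F
O(14): 14+18=32≡6 → G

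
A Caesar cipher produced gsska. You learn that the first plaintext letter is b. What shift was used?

5

From the crib: g(6)−b(1)=5, so the shift is 5.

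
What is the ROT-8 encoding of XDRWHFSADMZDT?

FLZEPNAILUHLB

X(23): 23+8=31≡5 → F
D(3): 3+8=11 → L
R(17): 17+8=25 → Z
W(22): 22+8=30≡4 → E
H(7): 7+8=15 → P
F(5): 5+8=13 → N
S(18): 18+8=26≡0 → A
A(0): 0+8=8 → I
D(3): 3+8=11 → L
M(12): 12+8=20 → U
Z(25): 25+8=33≡7 → H
D(3): 3+8=11 → L
T(19): 19+8=27≡1 → B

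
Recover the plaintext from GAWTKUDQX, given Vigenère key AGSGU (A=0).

Repeat the key across the ciphertext: AGSGUAGSG
G(6)−A(0): 6 → G
A(0)−G(6): -6≡20 → U
W(22)−S(18): 4 → E
T(19)−G(6): 13 → N
K(10)−U(20): -10≡16 → Q
U(20)−A(0): 20 → U
D(3)−G(6): -3≡23 → X
Q(16)−S(18): -2≡24 → Y
X(23)−G(6): 17 → R

GUENQUXYR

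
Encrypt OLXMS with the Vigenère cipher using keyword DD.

Repeat the key across the message: DDDDD
O(14)+D(3): 17 → R
L(11)+D(3): 14 → O
X(23)+D(3): 26≡0 → A
M(12)+D(3): 15 → P
S(18)+D(3): 21 → V

ROAPV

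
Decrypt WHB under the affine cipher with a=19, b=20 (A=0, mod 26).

WNZ

The inverse of 19 mod 26 is 11, since 19·11=209≡1. Apply D(y)=11·(y−20) mod 26:
W(22): 11·(22−20)=22 → W
H(7): 11·(7−20)=-143≡13 → N
B(1): 11·(1−20)=-209≡25 → Z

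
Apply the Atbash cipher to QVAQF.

Q(16) → J(9)
V(21) → E(4)
A(0) → Z(25)
Q(16) → J(9)
F(5) → U(20)

JEZJU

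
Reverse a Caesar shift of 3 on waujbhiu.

txrgyefr

w(22): 22−3=19 → t
a(0): 0−3=-3≡23 → x
u(20): 20−3=17 → r
j(9): 9−3=6 → g
b(1): 1−3=-2≡24 → y
h(7): 7−3=4 → e
i(8): 8−3=5 → f
u(20): 20−3=17 → r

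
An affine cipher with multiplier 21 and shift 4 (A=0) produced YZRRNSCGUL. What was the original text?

WBNNTSQKCJ

The inverse of 21 mod 26 is 5, since 21·5=105≡1. Apply D(y)=5·(y−4) mod 26:
Y(24): 5·(24−4)=100≡22 → W
Z(25): 5·(25−4)=105≡1 → B
R(17): 5·(17−4)=65≡13 → N
R(17): 5·(17−4)=65≡13 → N
N(13): 5·(13−4)=45≡19 → T
S(18): 5·(18−4)=70≡18 → S
C(2): 5·(2−4)=-10≡16 → Q
G(6): 5·(6−4)=10 → K
U(20): 5·(20−4)=80≡2 → C
L(11): 5·(11−4)=35≡9 → J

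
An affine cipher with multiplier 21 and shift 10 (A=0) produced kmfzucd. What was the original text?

akbxymr

The inverse of 21 mod 26 is 5, since 21·5=105≡1. Apply D(y)=5·(y−10) mod 26:
k(10): 5·(10−10)=0 → a
m(12): 5·(12−10)=10 → k
f(5): 5·(5−10)=-25≡1 → b
z(25): 5·(25−10)=75≡23 → x
u(20): 5·(20−10)=50≡24 → y
c(2): 5·(2−10)=-40≡12 → m
d(3): 5·(3−10)=-35≡17 → r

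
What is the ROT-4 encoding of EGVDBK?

E(4): 4+4=8 → I
G(6): 6+4=10 → K
V(21): 21+4=25 → Z
D(3): 3+4=7 → H
B(1): 1+4=5 → F
K(10): 10+4=14 → O

IKZHFO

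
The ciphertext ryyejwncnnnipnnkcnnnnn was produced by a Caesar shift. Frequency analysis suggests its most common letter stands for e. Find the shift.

9

The most frequent ciphertext letter is n (appears 11 times).
n is position 13; e is position 4.
Shift = 9.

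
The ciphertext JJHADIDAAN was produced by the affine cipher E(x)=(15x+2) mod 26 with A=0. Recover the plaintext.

XXJMHQHMMZ

The inverse of 15 mod 26 is 7, since 15·7=105≡1. Apply D(y)=7·(y−2) mod 26:
J(9): 7·(9−2)=49≡23 → X
J(9): 7·(9−2)=49≡23 → X
H(7): 7·(7−2)=35≡9 → J
A(0): 7·(0−2)=-14≡12 → M
D(3): 7·(3−2)=7 → H
I(8): 7·(8−2)=42≡16 → Q
D(3): 7·(3−2)=7 → H
A(0): 7·(0−2)=-14≡12 → M
A(0): 7·(0−2)=-14≡12 → M
N(13): 7·(13−2)=77≡25 → Z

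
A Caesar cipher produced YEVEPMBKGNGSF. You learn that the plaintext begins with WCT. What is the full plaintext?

From the crib: Y(24)−W(22)=2, so the shift is 2.
Subtract 2 from each ciphertext letter:
Y(24): 24−2=22 → W
E(4): 4−2=2 → C
V(21): 21−2=19 → T
E(4): 4−2=2 → C
P(15): 15−2=13 → N
M(12): 12−2=10 → K
B(1): 1−2=-1≡25 → Z
K(10): 10−2=8 → I
G(6): 6−2=4 → E
N(13): 13−2=11 → L
G(6): 6−2=4 → E
S(18): 18−2=16 → Q
F(5): 5−2=3 → D

WCTCNKZIELEQD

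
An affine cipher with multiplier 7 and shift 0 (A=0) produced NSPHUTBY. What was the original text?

The inverse of 7 mod 26 is 15, since 7·15=105≡1. Apply D(y)=15·(y−0) mod 26:
N(13): 15·(13−0)=195≡13 → N
S(18): 15·(18−0)=270≡10 → K
P(15): 15·(15−0)=225≡17 → R
H(7): 15·(7−0)=105≡1 → B
U(20): 15·(20−0)=300≡14 → O
T(19): 15·(19−0)=285≡25 → Z
B(1): 15·(1−0)=15 → P
Y(24): 15·(24−0)=360≡22 → W

NKRBOZPW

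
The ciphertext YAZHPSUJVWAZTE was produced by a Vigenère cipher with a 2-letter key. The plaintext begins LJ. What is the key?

Subtract each crib letter from the matching ciphertext letter (mod 26):
Y(24)−L(11)=13 → N
A(0)−J(9)=-9≡17 → R

NR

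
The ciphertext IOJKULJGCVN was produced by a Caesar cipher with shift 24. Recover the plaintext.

I(8): 8−24=-16≡10 → K
O(14): 14−24=-10≡16 → Q
J(9): 9−24=-15≡11 → L
K(10): 10−24=-14≡12 → M
U(20): 20−24=-4≡22 → W
L(11): 11−24=-13≡13 → N
J(9): 9−24=-15≡11 → L
G(6): 6−24=-18≡8 → I
C(2): 2−24=-22≡4 → E
V(21): 21−24=-3≡23 → X
N(13): 13−24=-11≡15 → P

KQLMWNLIEXP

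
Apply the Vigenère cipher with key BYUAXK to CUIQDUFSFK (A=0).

Repeat the key across the message: BYUAXKBYUA
C(2)+B(1): 3 → D
U(20)+Y(24): 44≡18 → S
I(8)+U(20): 28≡2 → C
Q(16)+A(0): 16 → Q
D(3)+X(23): 26≡0 → A
U(20)+K(10): 30≡4 → E
F(5)+B(1): 6 → G
S(18)+Y(24): 42≡16 → Q
F(5)+U(20): 25 → Z
K(10)+A(0): 10 → K

DSCQAEGQZK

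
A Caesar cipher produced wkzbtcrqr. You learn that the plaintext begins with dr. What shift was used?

From the crib: w(22)−d(3)=19, so the shift is 19.

19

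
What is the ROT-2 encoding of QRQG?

STSI

Q(16): 16+2=18 → S
R(17): 17+2=19 → T
Q(16): 16+2=18 → S
G(6): 6+2=8 → I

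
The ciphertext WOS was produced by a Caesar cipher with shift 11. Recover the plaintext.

W(22): 22−11=11 → L
O(14): 14−11=3 → D
S(18): 18−11=7 → H

LDH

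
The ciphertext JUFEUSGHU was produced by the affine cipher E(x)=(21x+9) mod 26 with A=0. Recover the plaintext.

ADGBDTLQD

The inverse of 21 mod 26 is 5, since 21·5=105≡1. Apply D(y)=5·(y−9) mod 26:
J(9): 5·(9−9)=0 → A
U(20): 5·(20−9)=55≡3 → D
F(5): 5·(5−9)=-20≡6 → G
E(4): 5·(4−9)=-25≡1 → B
U(20): 5·(20−9)=55≡3 → D
S(18): 5·(18−9)=45≡19 → T
G(6): 5·(6−9)=-15≡11 → L
H(7): 5·(7−9)=-10≡16 → Q
U(20): 5·(20−9)=55≡3 → D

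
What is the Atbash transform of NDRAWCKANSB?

MWIZDXPZMHY

N(13) → M(12)
D(3) → W(22)
R(17) → I(8)
A(0) → Z(25)
W(22) → D(3)
C(2) → X(23)
K(10) → P(15)
A(0) → Z(25)
N(13) → M(12)
S(18) → H(7)
B(1) → Y(24)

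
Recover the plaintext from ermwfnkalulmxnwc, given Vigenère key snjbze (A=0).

medvgjsnctmifanb

Repeat the key across the ciphertext: snjbzesnjbzesnjb
e(4)−s(18): -14≡12 → m
r(17)−n(13): 4 → e
m(12)−j(9): 3 → d
w(22)−b(1): 21 → v
f(5)−z(25): -20≡6 → g
n(13)−e(4): 9 → j
k(10)−s(18): -8≡18 → s
a(0)−n(13): -13≡13 → n
l(11)−j(9): 2 → c
u(20)−b(1): 19 → t
l(11)−z(25): -14≡12 → m
m(12)−e(4): 8 → i
x(23)−s(18): 5 → f
n(13)−n(13): 0 → a
w(22)−j(9): 13 → n
c(2)−b(1): 1 → b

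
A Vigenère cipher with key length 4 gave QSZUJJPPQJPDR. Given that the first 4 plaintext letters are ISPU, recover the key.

Subtract each crib letter from the matching ciphertext letter (mod 26):
Q(16)−I(8)=8 → I
S(18)−S(18)=0 → A
Z(25)−P(15)=10 → K
U(20)−U(20)=0 → A

IAKA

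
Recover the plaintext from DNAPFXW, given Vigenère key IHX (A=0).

Repeat the key across the ciphertext: IHXIHXI
D(3)−I(8): -5≡21 → V
N(13)−H(7): 6 → G
A(0)−X(23): -23≡3 → D
P(15)−I(8): 7 → H
F(5)−H(7): -2≡24 → Y
X(23)−X(23): 0 → A
W(22)−I(8): 14 → O

VGDHYAO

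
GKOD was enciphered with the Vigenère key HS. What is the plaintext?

ZSHL

Repeat the key across the ciphertext: HSHS
G(6)−H(7): -1≡25 → Z
K(10)−S(18): -8≡18 → S
O(14)−H(7): 7 → H
D(3)−S(18): -15≡11 → L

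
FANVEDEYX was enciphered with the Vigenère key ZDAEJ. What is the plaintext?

GXNRVEBYT

Repeat the key across the ciphertext: ZDAEJZDAE
F(5)−Z(25): -20≡6 → G
A(0)−D(3): -3≡23 → X
N(13)−A(0): 13 → N
V(21)−E(4): 17 → R
E(4)−J(9): -5≡21 → V
D(3)−Z(25): -22≡4 → E
E(4)−D(3): 1 → B
Y(24)−A(0): 24 → Y
X(23)−E(4): 19 → T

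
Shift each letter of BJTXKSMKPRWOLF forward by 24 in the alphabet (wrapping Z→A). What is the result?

B(1): 1+24=25 → Z
J(9): 9+24=33≡7 → H
T(19): 19+24=43≡17 → R
X(23): 23+24=47≡21 → V
K(10): 10+24=34≡8 → I
S(18): 18+24=42≡16 → Q
M(12): 12+24=36≡10 → K
K(10): 10+24=34≡8 → I
P(15): 15+24=39≡13 → N
R(17): 17+24=41≡15 → P
W(22): 22+24=46≡20 → U
O(14): 14+24=38≡12 → M
L(11): 11+24=35≡9 → J
F(5): 5+24=29≡3 → D

ZHRVIQKINPUMJD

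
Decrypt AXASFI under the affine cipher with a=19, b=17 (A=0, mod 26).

The inverse of 19 mod 26 is 11, since 19·11=209≡1. Apply D(y)=11·(y−17) mod 26:
A(0): 11·(0−17)=-187≡21 → V
X(23): 11·(23−17)=66≡14 → O
A(0): 11·(0−17)=-187≡21 → V
S(18): 11·(18−17)=11 → L
F(5): 11·(5−17)=-132≡24 → Y
I(8): 11·(8−17)=-99≡5 → F

VOVLYF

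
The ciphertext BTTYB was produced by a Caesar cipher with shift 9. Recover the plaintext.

SKKPS

B(1): 1−9=-8≡18 → S
T(19): 19−9=10 → K
T(19): 19−9=10 → K
Y(24): 24−9=15 → P
B(1): 1−9=-8≡18 → S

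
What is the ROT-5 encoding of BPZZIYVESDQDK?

B(1): 1+5=6 → G
P(15): 15+5=20 → U
Z(25): 25+5=30≡4 → E
Z(25): 25+5=30≡4 → E
I(8): 8+5=13 → N
Y(24): 24+5=29≡3 → D
V(21): 21+5=26≡0 → A
E(4): 4+5=9 → J
S(18): 18+5=23 → X
D(3): 3+5=8 → I
Q(16): 16+5=21 → V
D(3): 3+5=8 → I
K(10): 10+5=15 → P

GUEENDAJXIVIP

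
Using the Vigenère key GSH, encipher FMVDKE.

Repeat the key across the message: GSHGSH
F(5)+G(6): 11 → L
M(12)+S(18): 30≡4 → E
V(21)+H(7): 28≡2 → C
D(3)+G(6): 9 → J
K(10)+S(18): 28≡2 → C
E(4)+H(7): 11 → L

LECJCL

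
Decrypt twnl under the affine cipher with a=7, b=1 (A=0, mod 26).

kdyu

The inverse of 7 mod 26 is 15, since 7·15=105≡1. Apply D(y)=15·(y−1) mod 26:
t(19): 15·(19−1)=270≡10 → k
w(22): 15·(22−1)=315≡3 → d
n(13): 15·(13−1)=180≡24 → y
l(11): 15·(11−1)=150≡20 → u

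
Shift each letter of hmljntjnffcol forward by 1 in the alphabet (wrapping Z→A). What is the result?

inmkoukoggdpm

h(7): 7+1=8 → i
m(12): 12+1=13 → n
l(11): 11+1=12 → m
j(9): 9+1=10 → k
n(13): 13+1=14 → o
t(19): 19+1=20 → u
j(9): 9+1=10 → k
n(13): 13+1=14 → o
f(5): 5+1=6 → g
f(5): 5+1=6 → g
c(2): 2+1=3 → d
o(14): 14+1=15 → p
l(11): 11+1=12 → m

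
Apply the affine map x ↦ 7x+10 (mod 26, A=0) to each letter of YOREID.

WEZMOF

Y(24): 7·24+10=178≡22 → W
O(14): 7·14+10=108≡4 → E
R(17): 7·17+10=129≡25 → Z
E(4): 7·4+10=38≡12 → M
I(8): 7·8+10=66≡14 → O
D(3): 7·3+10=31≡5 → F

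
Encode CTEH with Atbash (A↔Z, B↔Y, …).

XGVS

C(2) → X(23)
T(19) → G(6)
E(4) → V(21)
H(7) → S(18)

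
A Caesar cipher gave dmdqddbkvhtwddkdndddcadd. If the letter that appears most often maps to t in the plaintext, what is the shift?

The most frequent ciphertext letter is d (appears 12 times).
d is position 3; t is position 19.
Shift = -16≡10.

10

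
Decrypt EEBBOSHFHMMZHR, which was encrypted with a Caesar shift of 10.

E(4): 4−10=-6≡20 → U
E(4): 4−10=-6≡20 → U
B(1): 1−10=-9≡17 → R
B(1): 1−10=-9≡17 → R
O(14): 14−10=4 → E
S(18): 18−10=8 → I
H(7): 7−10=-3≡23 → X
F(5): 5−10=-5≡21 → V
H(7): 7−10=-3≡23 → X
M(12): 12−10=2 → C
M(12): 12−10=2 → C
Z(25): 25−10=15 → P
H(7): 7−10=-3≡23 → X
R(17): 17−10=7 → H

UURREIXVXCCPXH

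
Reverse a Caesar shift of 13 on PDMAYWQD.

P(15): 15−13=2 → C
D(3): 3−13=-10≡16 → Q
M(12): 12−13=-1≡25 → Z
A(0): 0−13=-13≡13 → N
Y(24): 24−13=11 → L
W(22): 22−13=9 → J
Q(16): 16−13=3 → D
D(3): 3−13=-10≡16 → Q

CQZNLJDQ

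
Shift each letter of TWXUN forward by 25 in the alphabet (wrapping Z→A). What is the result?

T(19): 19+25=44≡18 → S
W(22): 22+25=47≡21 → V
X(23): 23+25=48≡22 → W
U(20): 20+25=45≡19 → T
N(13): 13+25=38≡12 → M

SVWTM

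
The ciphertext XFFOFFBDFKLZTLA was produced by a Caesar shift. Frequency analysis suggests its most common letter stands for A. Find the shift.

The most frequent ciphertext letter is F (appears 5 times).
F is position 5; A is position 0.
Shift = 5.

5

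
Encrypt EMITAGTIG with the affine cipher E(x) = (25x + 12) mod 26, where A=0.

E(4): 25·4+12=112≡8 → I
M(12): 25·12+12=312≡0 → A
I(8): 25·8+12=212≡4 → E
T(19): 25·19+12=487≡19 → T
A(0): 25·0+12=12 → M
G(6): 25·6+12=162≡6 → G
T(19): 25·19+12=487≡19 → T
I(8): 25·8+12=212≡4 → E
G(6): 25·6+12=162≡6 → G

IAETMGTEG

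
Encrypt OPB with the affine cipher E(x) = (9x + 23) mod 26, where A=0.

TCG

O(14): 9·14+23=149≡19 → T
P(15): 9·15+23=158≡2 → C
B(1): 9·1+23=32≡6 → G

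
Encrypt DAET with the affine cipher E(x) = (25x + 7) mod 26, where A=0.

D(3): 25·3+7=82≡4 → E
A(0): 25·0+7=7 → H
E(4): 25·4+7=107≡3 → D
T(19): 25·19+7=482≡14 → O

EHDO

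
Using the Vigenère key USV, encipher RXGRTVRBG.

Repeat the key across the message: USVUSVUSV
R(17)+U(20): 37≡11 → L
X(23)+S(18): 41≡15 → P
G(6)+V(21): 27≡1 → B
R(17)+U(20): 37≡11 → L
T(19)+S(18): 37≡11 → L
V(21)+V(21): 42≡16 → Q
R(17)+U(20): 37≡11 → L
B(1)+S(18): 19 → T
G(6)+V(21): 27≡1 → B

LPBLLQLTB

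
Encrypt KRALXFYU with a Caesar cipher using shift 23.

K(10): 10+23=33≡7 → H
R(17): 17+23=40≡14 → O
A(0): 0+23=23 → X
L(11): 11+23=34≡8 → I
X(23): 23+23=46≡20 → U
F(5): 5+23=28≡2 → C
Y(24): 24+23=47≡21 → V
U(20): 20+23=43≡17 → R

HOXIUCVR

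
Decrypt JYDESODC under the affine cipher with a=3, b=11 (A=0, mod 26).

The inverse of 3 mod 26 is 9, since 3·9=27≡1. Apply D(y)=9·(y−11) mod 26:
J(9): 9·(9−11)=-18≡8 → I
Y(24): 9·(24−11)=117≡13 → N
D(3): 9·(3−11)=-72≡6 → G
E(4): 9·(4−11)=-63≡15 → P
S(18): 9·(18−11)=63≡11 → L
O(14): 9·(14−11)=27≡1 → B
D(3): 9·(3−11)=-72≡6 → G
C(2): 9·(2−11)=-81≡23 → X

INGPLBGX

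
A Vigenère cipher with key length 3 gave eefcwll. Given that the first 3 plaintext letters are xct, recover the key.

hcm

Subtract each crib letter from the matching ciphertext letter (mod 26):
e(4)−x(23)=-19≡7 → h
e(4)−c(2)=2 → c
f(5)−t(19)=-14≡12 → m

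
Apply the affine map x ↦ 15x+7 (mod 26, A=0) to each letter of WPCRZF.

W(22): 15·22+7=337≡25 → Z
P(15): 15·15+7=232≡24 → Y
C(2): 15·2+7=37≡11 → L
R(17): 15·17+7=262≡2 → C
Z(25): 15·25+7=382≡18 → S
F(5): 15·5+7=82≡4 → E

ZYLCSE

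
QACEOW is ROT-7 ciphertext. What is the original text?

Q(16): 16−7=9 → J
A(0): 0−7=-7≡19 → T
C(2): 2−7=-5≡21 → V
E(4): 4−7=-3≡23 → X
O(14): 14−7=7 → H
W(22): 22−7=15 → P

JTVXHP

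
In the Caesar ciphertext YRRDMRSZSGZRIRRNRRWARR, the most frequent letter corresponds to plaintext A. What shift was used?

17

The most frequent ciphertext letter is R (appears 10 times).
R is position 17; A is position 0.
Shift = 17.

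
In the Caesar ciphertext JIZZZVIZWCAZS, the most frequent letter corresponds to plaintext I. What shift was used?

17

The most frequent ciphertext letter is Z (appears 5 times).
Z is position 25; I is position 8.
Shift = 17.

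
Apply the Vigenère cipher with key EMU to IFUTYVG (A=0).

Repeat the key across the message: EMUEMUE
I(8)+E(4): 12 → M
F(5)+M(12): 17 → R
U(20)+U(20): 40≡14 → O
T(19)+E(4): 23 → X
Y(24)+M(12): 36≡10 → K
V(21)+U(20): 41≡15 → P
G(6)+E(4): 10 → K

MROXKPK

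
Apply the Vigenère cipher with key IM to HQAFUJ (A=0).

Repeat the key across the message: IMIMIM
H(7)+I(8): 15 → P
Q(16)+M(12): 28≡2 → C
A(0)+I(8): 8 → I
F(5)+M(12): 17 → R
U(20)+I(8): 28≡2 → C
J(9)+M(12): 21 → V

PCIRCV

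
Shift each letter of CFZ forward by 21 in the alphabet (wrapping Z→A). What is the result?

C(2): 2+21=23 → X
F(5): 5+21=26≡0 → A
Z(25): 25+21=46≡20 → U

XAU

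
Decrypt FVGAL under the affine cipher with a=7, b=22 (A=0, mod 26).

FLUIR

The inverse of 7 mod 26 is 15, since 7·15=105≡1. Apply D(y)=15·(y−22) mod 26:
F(5): 15·(5−22)=-255≡5 → F
V(21): 15·(21−22)=-15≡11 → L
G(6): 15·(6−22)=-240≡20 → U
A(0): 15·(0−22)=-330≡8 → I
L(11): 15·(11−22)=-165≡17 → R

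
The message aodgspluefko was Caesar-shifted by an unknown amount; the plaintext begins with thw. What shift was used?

7

From the crib: a(0)−t(19)=-19≡7, so the shift is 7.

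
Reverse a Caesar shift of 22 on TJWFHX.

T(19): 19−22=-3≡23 → X
J(9): 9−22=-13≡13 → N
W(22): 22−22=0 → A
F(5): 5−22=-17≡9 → J
H(7): 7−22=-15≡11 → L
X(23): 23−22=1 → B

XNAJLB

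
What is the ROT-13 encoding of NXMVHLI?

AKZIUYV

N(13): 13+13=26≡0 → A
X(23): 23+13=36≡10 → K
M(12): 12+13=25 → Z
V(21): 21+13=34≡8 → I
H(7): 7+13=20 → U
L(11): 11+13=24 → Y
I(8): 8+13=21 → V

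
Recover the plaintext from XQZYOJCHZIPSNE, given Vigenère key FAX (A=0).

SQCTOMXHCDPVIE

Repeat the key across the ciphertext: FAXFAXFAXFAXFA
X(23)−F(5): 18 → S
Q(16)−A(0): 16 → Q
Z(25)−X(23): 2 → C
Y(24)−F(5): 19 → T
O(14)−A(0): 14 → O
J(9)−X(23): -14≡12 → M
C(2)−F(5): -3≡23 → X
H(7)−A(0): 7 → H
Z(25)−X(23): 2 → C
I(8)−F(5): 3 → D
P(15)−A(0): 15 → P
S(18)−X(23): -5≡21 → V
N(13)−F(5): 8 → I
E(4)−A(0): 4 → E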